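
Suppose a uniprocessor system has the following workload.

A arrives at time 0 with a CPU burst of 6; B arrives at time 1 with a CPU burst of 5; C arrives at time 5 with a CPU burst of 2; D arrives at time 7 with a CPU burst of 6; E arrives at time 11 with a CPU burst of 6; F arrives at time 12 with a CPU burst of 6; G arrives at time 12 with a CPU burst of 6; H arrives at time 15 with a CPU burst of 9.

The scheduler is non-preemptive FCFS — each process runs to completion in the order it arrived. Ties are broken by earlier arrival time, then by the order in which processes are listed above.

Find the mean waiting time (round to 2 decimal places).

9.88

Schedule: | A 0-6 | B 6-11 | C 11-13 | D 13-19 | E 19-25 | F 25-31 | G 31-37 | H 37-46 |
Completion: A=6  B=11  C=13  D=19  E=25  F=31  G=37  H=46
Waiting times: A=0, B=5, C=6, D=6, E=8, F=13, G=19, H=22
Average waiting = (0+5+6+6+8+13+19+22) / 8 = 79/8 = 9.88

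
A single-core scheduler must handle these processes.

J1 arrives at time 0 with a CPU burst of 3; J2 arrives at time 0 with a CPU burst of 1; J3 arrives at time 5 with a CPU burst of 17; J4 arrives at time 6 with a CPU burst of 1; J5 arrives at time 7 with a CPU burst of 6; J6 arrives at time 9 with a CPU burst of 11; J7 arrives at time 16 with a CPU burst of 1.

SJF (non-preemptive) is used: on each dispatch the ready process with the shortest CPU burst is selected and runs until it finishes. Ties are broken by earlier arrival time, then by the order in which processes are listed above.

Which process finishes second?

Timeline: | J2 0-1 | J1 1-4 | idle 4-5 | J3 5-22 | J4 22-23 | J7 23-24 | J5 24-30 | J6 30-41 |
Completion: J1=4  J2=1  J3=22  J4=23  J5=30  J6=41  J7=24
Turnaround (C−A): J1=4  J2=1  J3=17  J4=17  J5=23  J6=32  J7=8
Finish order: J2 → J1 → J3 → J4 → J7 → J5 → J6

J1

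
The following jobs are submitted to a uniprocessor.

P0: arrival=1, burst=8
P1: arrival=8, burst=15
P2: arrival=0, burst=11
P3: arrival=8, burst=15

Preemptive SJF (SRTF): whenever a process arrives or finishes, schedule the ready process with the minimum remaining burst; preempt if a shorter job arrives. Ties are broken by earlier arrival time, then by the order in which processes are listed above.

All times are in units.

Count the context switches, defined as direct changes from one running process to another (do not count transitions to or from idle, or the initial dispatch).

Gantt: | P2 0-1 | P0 1-9 | P2 9-19 | P1 19-34 | P3 34-49 |
Completion: P0=9  P1=34  P2=19  P3=49

4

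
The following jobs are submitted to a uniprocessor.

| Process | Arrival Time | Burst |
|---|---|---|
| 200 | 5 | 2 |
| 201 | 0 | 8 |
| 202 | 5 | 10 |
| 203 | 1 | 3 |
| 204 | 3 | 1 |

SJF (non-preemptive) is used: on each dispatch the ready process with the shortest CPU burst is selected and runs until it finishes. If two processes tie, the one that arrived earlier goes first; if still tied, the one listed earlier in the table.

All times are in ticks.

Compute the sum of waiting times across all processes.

28

Gantt: | 201 0-8 | 204 8-9 | 200 9-11 | 203 11-14 | 202 14-24 |
Completion: 200=11  201=8  202=24  203=14  204=9
Waiting = turnaround − burst: 200=4, 201=0, 202=9, 203=10, 204=5
Total waiting = 4 + 0 + 9 + 10 + 5 = 28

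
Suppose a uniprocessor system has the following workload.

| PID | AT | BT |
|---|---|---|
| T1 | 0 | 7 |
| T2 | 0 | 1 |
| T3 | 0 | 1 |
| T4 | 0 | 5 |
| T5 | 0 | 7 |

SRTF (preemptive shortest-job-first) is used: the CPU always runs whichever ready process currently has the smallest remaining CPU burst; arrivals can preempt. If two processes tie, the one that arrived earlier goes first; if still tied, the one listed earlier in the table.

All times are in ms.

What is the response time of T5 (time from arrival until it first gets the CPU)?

14

Gantt: | T2 0-1 | T3 1-2 | T4 2-7 | T1 7-14 | T5 14-21 |
Completion: T1=14  T2=1  T3=2  T4=7  T5=21
Response(T5) = first start − arrival = 14 − 0 = 14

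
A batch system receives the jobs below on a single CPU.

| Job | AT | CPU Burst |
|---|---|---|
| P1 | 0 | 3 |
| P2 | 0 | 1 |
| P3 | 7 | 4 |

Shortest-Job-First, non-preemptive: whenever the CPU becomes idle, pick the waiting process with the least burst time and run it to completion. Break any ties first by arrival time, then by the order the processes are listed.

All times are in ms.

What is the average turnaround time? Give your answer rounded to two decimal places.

3.00

Gantt: | P2 0-1 | P1 1-4 | idle 4-7 | P3 7-11 |
Completion: P1=4  P2=1  P3=11
Turnaround (C−A): P1=4  P2=1  P3=4
Turnaround times: P1=4, P2=1, P3=4
Average turnaround = (4+1+4) / 3 = 9/3 = 3.00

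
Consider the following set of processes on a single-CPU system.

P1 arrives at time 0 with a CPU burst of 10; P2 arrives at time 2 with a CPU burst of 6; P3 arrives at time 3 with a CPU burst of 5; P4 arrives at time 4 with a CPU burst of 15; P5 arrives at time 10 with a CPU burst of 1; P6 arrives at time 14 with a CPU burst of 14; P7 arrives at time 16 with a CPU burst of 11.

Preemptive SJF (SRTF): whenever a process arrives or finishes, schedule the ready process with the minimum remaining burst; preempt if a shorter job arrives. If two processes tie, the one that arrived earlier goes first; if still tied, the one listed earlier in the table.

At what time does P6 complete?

47

Gantt: | P1 0-2 | P2 2-8 | P3 8-10 | P5 10-11 | P3 11-14 | P1 14-22 | P7 22-33 | P6 33-47 | P4 47-62 |
Completion: P1=22  P2=8  P3=14  P4=62  P5=11  P6=47  P7=33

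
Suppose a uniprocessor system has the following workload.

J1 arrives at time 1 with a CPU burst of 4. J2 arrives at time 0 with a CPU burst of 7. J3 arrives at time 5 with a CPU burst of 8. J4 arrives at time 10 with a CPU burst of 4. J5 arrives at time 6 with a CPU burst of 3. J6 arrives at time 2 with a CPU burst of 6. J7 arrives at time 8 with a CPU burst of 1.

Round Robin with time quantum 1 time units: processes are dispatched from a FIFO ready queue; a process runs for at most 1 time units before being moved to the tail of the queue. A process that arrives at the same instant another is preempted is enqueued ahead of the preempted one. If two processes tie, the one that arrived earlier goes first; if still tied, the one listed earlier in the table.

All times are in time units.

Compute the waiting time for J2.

Schedule: | J2 0-1 | J1 1-2 | J2 2-3 | J6 3-4 | J1 4-5 | J2 5-6 | J6 6-7 | J3 7-8 | J1 8-9 | J5 9-10 | J2 10-11 | J6 11-12 | J7 12-13 | J3 13-14 | J1 14-15 | J4 15-16 | J5 16-17 | J2 17-18 | J6 18-19 | J3 19-20 | J4 20-21 | J5 21-22 | J2 22-23 | J6 23-24 | J3 24-25 | J4 25-26 | J2 26-27 | J6 27-28 | J3 28-29 | J4 29-30 | J3 30-33 |
Completion: J1=15  J2=27  J3=33  J4=30  J5=22  J6=28  J7=13
Turnaround (C−A): J1=14  J2=27  J3=28  J4=20  J5=16  J6=26  J7=5
Waiting(J2) = turnaround − burst = 27 − 7 = 20

20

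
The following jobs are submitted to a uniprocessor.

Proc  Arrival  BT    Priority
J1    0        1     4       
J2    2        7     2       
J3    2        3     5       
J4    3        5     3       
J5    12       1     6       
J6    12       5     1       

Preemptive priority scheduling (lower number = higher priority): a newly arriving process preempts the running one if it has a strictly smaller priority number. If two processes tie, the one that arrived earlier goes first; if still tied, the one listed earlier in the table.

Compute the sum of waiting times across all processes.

38

Gantt: | J1 0-1 | idle 1-2 | J2 2-9 | J4 9-12 | J6 12-17 | J4 17-19 | J3 19-22 | J5 22-23 |
Completion: J1=1  J2=9  J3=22  J4=19  J5=23  J6=17
Turnaround (C−A): J1=1  J2=7  J3=20  J4=16  J5=11  J6=5
Waiting = turnaround − burst: J1=0, J2=0, J3=17, J4=11, J5=10, J6=0
Total waiting = 0 + 0 + 17 + 11 + 10 + 0 = 38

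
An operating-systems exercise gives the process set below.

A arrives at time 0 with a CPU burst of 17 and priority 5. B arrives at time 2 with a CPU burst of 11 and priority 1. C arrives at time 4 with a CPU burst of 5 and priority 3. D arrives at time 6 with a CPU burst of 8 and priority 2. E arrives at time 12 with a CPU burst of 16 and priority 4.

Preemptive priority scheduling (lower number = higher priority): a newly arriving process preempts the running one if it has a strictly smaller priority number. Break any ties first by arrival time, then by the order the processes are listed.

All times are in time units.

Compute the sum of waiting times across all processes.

78

Gantt: | A 0-2 | B 2-13 | D 13-21 | C 21-26 | E 26-42 | A 42-57 |
Completion: A=57  B=13  C=26  D=21  E=42
Waiting = turnaround − burst: A=40, B=0, C=17, D=7, E=14
Total waiting = 40 + 0 + 17 + 7 + 14 = 78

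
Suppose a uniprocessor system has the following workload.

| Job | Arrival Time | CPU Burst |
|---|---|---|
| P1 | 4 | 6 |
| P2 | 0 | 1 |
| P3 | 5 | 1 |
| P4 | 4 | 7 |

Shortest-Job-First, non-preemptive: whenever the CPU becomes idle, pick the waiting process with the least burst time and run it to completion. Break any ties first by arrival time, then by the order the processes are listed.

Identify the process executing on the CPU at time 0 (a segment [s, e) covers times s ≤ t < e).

P2

Schedule: | P2 0-1 | idle 1-4 | P1 4-10 | P3 10-11 | P4 11-18 |
Completion: P1=10  P2=1  P3=11  P4=18
Turnaround (C−A): P1=6  P2=1  P3=6  P4=14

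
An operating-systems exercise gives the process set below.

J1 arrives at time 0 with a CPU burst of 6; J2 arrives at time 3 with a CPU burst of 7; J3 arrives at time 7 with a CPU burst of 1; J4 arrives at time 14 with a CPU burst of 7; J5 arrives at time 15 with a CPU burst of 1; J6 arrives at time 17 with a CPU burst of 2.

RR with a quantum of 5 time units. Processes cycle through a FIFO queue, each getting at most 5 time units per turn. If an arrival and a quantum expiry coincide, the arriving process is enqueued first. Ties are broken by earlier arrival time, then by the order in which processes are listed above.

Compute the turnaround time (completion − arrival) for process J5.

Timeline: | J1 0-5 | J2 5-10 | J1 10-11 | J3 11-12 | J2 12-14 | J4 14-19 | J5 19-20 | J6 20-22 | J4 22-24 |
Completion: J1=11  J2=14  J3=12  J4=24  J5=20  J6=22
Turnaround (C−A): J1=11  J2=11  J3=5  J4=10  J5=5  J6=5
Turnaround(J5) = completion − arrival = 20 − 15 = 5

5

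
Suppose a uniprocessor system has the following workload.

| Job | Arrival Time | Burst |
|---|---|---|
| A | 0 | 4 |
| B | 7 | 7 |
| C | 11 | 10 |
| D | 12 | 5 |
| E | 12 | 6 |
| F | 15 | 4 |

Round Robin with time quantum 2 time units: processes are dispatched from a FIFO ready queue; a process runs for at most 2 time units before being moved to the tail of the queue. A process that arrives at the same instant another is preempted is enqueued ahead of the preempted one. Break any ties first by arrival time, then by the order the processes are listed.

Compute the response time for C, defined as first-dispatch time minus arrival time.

0

Schedule: | A 0-4 | idle 4-7 | B 7-11 | C 11-13 | B 13-15 | D 15-17 | E 17-19 | C 19-21 | F 21-23 | B 23-24 | D 24-26 | E 26-28 | C 28-30 | F 30-32 | D 32-33 | E 33-35 | C 35-39 |
Completion: A=4  B=24  C=39  D=33  E=35  F=32
Turnaround (C−A): A=4  B=17  C=28  D=21  E=23  F=17
Response(C) = first start − arrival = 11 − 11 = 0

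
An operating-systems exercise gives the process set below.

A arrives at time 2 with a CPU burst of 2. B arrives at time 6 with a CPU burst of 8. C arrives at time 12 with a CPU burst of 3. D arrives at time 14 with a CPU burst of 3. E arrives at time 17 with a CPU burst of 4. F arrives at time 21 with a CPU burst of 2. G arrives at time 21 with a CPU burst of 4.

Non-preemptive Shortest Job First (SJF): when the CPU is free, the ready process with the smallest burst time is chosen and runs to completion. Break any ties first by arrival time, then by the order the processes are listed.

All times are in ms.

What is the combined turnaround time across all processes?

42

Timeline: | idle 0-2 | A 2-4 | idle 4-6 | B 6-14 | C 14-17 | D 17-20 | E 20-24 | F 24-26 | G 26-30 |
Completion: A=4  B=14  C=17  D=20  E=24  F=26  G=30
Turnaround (C−A): A=2  B=8  C=5  D=6  E=7  F=5  G=9
Turnaround = completion − arrival: A=2, B=8, C=5, D=6, E=7, F=5, G=9
Total turnaround = 2 + 8 + 5 + 6 + 7 + 5 + 9 = 42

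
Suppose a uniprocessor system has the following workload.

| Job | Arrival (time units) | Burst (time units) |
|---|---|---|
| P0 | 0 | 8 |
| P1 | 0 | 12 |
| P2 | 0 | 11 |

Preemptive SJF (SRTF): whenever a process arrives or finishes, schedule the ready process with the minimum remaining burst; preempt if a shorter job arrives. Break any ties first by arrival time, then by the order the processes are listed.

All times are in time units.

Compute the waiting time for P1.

Gantt: | P0 0-8 | P2 8-19 | P1 19-31 |
Completion: P0=8  P1=31  P2=19
Waiting(P1) = turnaround − burst = 31 − 12 = 19

19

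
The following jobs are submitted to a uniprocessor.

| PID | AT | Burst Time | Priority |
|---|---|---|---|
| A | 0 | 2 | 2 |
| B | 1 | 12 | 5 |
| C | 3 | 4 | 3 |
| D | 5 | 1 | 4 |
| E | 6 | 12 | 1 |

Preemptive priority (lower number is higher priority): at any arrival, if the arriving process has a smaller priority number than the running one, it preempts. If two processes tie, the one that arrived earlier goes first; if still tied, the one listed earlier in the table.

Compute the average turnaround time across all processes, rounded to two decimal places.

Gantt: | A 0-2 | B 2-3 | C 3-6 | E 6-18 | C 18-19 | D 19-20 | B 20-31 |
Completion: A=2  B=31  C=19  D=20  E=18
Turnaround (C−A): A=2  B=30  C=16  D=15  E=12
Turnaround times: A=2, B=30, C=16, D=15, E=12
Average turnaround = (2+30+16+15+12) / 5 = 75/5 = 15.00

15.00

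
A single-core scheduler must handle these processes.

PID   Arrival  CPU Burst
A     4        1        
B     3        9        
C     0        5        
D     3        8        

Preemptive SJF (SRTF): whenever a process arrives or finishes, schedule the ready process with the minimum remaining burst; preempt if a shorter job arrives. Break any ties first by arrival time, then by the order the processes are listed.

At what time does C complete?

5

Gantt: | C 0-5 | A 5-6 | D 6-14 | B 14-23 |
Completion: A=6  B=23  C=5  D=14
Turnaround (C−A): A=2  B=20  C=5  D=11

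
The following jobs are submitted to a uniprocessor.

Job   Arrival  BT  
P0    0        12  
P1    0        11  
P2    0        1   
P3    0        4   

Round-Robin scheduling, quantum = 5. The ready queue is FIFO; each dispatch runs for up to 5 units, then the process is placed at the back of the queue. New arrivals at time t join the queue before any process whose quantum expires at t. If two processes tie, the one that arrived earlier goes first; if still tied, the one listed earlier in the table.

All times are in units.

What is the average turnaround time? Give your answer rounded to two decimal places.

20.25

Schedule: | P0 0-5 | P1 5-10 | P2 10-11 | P3 11-15 | P0 15-20 | P1 20-25 | P0 25-27 | P1 27-28 |
Completion: P0=27  P1=28  P2=11  P3=15
Turnaround times: P0=27, P1=28, P2=11, P3=15
Average turnaround = (27+28+11+15) / 4 = 81/4 = 20.25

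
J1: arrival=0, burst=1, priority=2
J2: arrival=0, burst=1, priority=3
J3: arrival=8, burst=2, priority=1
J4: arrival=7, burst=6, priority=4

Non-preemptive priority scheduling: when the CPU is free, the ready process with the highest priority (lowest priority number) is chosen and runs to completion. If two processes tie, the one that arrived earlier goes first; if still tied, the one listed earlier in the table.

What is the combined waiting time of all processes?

6

Gantt: | J1 0-1 | J2 1-2 | idle 2-7 | J4 7-13 | J3 13-15 |
Completion: J1=1  J2=2  J3=15  J4=13
Waiting = turnaround − burst: J1=0, J2=1, J3=5, J4=0
Total waiting = 0 + 1 + 5 + 0 = 6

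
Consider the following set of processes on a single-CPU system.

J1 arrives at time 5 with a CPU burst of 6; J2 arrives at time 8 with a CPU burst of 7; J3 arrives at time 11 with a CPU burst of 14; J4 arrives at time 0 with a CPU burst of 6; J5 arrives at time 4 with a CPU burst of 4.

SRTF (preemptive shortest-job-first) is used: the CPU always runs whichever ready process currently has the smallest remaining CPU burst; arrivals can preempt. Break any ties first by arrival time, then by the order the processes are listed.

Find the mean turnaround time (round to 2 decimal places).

12.80

Schedule: | J4 0-6 | J5 6-10 | J1 10-16 | J2 16-23 | J3 23-37 |
Completion: J1=16  J2=23  J3=37  J4=6  J5=10
Turnaround (C−A): J1=11  J2=15  J3=26  J4=6  J5=6
Turnaround times: J1=11, J2=15, J3=26, J4=6, J5=6
Average turnaround = (11+15+26+6+6) / 5 = 64/5 = 12.80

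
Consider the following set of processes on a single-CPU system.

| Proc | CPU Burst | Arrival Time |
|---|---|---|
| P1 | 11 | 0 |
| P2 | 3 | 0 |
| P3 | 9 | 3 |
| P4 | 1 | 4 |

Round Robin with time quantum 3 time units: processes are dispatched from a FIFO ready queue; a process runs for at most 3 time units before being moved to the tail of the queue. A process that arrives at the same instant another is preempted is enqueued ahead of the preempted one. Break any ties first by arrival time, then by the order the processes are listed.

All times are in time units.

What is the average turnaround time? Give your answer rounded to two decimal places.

14.50

Timeline: | P1 0-3 | P2 3-6 | P3 6-9 | P1 9-12 | P4 12-13 | P3 13-16 | P1 16-19 | P3 19-22 | P1 22-24 |
Completion: P1=24  P2=6  P3=22  P4=13
Turnaround (C−A): P1=24  P2=6  P3=19  P4=9
Turnaround times: P1=24, P2=6, P3=19, P4=9
Average turnaround = (24+6+19+9) / 4 = 58/4 = 14.50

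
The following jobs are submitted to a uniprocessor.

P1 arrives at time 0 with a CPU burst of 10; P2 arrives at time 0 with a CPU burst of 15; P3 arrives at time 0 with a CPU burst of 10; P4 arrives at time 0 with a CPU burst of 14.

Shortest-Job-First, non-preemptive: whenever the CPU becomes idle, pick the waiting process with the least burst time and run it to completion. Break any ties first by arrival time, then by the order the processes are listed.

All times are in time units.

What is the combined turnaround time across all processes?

113

Timeline: | P1 0-10 | P3 10-20 | P4 20-34 | P2 34-49 |
Completion: P1=10  P2=49  P3=20  P4=34
Turnaround (C−A): P1=10  P2=49  P3=20  P4=34
Turnaround = completion − arrival: P1=10, P2=49, P3=20, P4=34
Total turnaround = 10 + 49 + 20 + 34 = 113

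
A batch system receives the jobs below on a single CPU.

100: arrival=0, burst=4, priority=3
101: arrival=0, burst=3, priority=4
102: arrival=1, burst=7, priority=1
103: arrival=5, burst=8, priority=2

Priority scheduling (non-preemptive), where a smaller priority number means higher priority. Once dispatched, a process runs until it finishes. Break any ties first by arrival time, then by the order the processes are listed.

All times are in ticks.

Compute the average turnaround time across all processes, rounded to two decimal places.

Gantt: | 100 0-4 | 102 4-11 | 103 11-19 | 101 19-22 |
Completion: 100=4  101=22  102=11  103=19
Turnaround (C−A): 100=4  101=22  102=10  103=14
Turnaround times: 100=4, 101=22, 102=10, 103=14
Average turnaround = (4+22+10+14) / 4 = 50/4 = 12.50

12.50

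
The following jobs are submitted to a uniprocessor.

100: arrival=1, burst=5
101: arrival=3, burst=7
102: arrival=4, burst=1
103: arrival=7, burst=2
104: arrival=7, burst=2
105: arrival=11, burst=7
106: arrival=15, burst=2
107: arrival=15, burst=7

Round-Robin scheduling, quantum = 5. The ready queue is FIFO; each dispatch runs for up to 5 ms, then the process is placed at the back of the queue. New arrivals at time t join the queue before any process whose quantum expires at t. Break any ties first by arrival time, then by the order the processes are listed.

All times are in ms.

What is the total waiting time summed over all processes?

Schedule: | idle 0-1 | 100 1-6 | 101 6-11 | 102 11-12 | 103 12-14 | 104 14-16 | 105 16-21 | 101 21-23 | 106 23-25 | 107 25-30 | 105 30-32 | 107 32-34 |
Completion: 100=6  101=23  102=12  103=14  104=16  105=32  106=25  107=34
Turnaround (C−A): 100=5  101=20  102=8  103=7  104=9  105=21  106=10  107=19
Waiting = turnaround − burst: 100=0, 101=13, 102=7, 103=5, 104=7, 105=14, 106=8, 107=12
Total waiting = 0 + 13 + 7 + 5 + 7 + 14 + 8 + 12 = 66

66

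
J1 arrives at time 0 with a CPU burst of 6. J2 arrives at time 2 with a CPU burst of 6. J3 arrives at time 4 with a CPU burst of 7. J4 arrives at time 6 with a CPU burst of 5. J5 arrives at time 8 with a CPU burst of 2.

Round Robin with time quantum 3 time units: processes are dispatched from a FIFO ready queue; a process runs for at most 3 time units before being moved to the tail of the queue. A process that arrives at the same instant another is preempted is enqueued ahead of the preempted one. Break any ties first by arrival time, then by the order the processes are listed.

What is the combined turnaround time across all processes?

78

Gantt: | J1 0-3 | J2 3-6 | J1 6-9 | J3 9-12 | J4 12-15 | J2 15-18 | J5 18-20 | J3 20-23 | J4 23-25 | J3 25-26 |
Completion: J1=9  J2=18  J3=26  J4=25  J5=20
Turnaround (C−A): J1=9  J2=16  J3=22  J4=19  J5=12
Turnaround = completion − arrival: J1=9, J2=16, J3=22, J4=19, J5=12
Total turnaround = 9 + 16 + 22 + 19 + 12 = 78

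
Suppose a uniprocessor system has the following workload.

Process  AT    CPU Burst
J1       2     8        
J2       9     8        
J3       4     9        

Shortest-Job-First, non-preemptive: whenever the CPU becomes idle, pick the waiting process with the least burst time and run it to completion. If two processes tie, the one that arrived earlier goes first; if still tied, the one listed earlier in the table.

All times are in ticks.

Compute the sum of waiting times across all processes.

15

Gantt: | idle 0-2 | J1 2-10 | J2 10-18 | J3 18-27 |
Completion: J1=10  J2=18  J3=27
Waiting = turnaround − burst: J1=0, J2=1, J3=14
Total waiting = 0 + 1 + 14 = 15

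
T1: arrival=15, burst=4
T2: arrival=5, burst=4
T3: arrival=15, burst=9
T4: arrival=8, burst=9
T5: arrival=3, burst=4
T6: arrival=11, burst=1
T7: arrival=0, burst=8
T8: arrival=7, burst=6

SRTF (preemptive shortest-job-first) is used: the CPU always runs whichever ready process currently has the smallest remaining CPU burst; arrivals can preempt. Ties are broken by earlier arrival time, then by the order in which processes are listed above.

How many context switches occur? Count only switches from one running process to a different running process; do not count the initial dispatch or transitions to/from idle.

Gantt: | T7 0-3 | T5 3-7 | T2 7-11 | T6 11-12 | T7 12-17 | T1 17-21 | T8 21-27 | T4 27-36 | T3 36-45 |
Completion: T1=21  T2=11  T3=45  T4=36  T5=7  T6=12  T7=17  T8=27
Turnaround (C−A): T1=6  T2=6  T3=30  T4=28  T5=4  T6=1  T7=17  T8=20

8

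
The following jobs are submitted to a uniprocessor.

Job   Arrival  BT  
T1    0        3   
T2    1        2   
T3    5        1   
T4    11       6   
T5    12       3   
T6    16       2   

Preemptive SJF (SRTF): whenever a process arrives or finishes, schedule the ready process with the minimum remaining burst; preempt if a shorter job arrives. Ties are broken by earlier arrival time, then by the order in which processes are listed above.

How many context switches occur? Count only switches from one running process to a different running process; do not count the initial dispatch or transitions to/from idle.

Gantt: | T1 0-3 | T2 3-5 | T3 5-6 | idle 6-11 | T4 11-12 | T5 12-15 | T4 15-16 | T6 16-18 | T4 18-22 |
Completion: T1=3  T2=5  T3=6  T4=22  T5=15  T6=18

6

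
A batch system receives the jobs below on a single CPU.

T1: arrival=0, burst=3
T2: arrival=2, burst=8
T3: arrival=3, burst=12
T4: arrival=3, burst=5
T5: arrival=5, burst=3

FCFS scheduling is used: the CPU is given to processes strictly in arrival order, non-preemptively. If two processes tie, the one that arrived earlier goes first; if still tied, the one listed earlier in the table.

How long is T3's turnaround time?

20

Timeline: | T1 0-3 | T2 3-11 | T3 11-23 | T4 23-28 | T5 28-31 |
Completion: T1=3  T2=11  T3=23  T4=28  T5=31
Turnaround (C−A): T1=3  T2=9  T3=20  T4=25  T5=26
Turnaround(T3) = completion − arrival = 23 − 3 = 20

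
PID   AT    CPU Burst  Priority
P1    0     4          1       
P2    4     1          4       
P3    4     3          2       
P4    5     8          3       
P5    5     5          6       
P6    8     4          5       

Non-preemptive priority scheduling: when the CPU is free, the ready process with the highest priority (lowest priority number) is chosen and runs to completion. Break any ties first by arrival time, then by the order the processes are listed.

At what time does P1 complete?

Timeline: | P1 0-4 | P3 4-7 | P4 7-15 | P2 15-16 | P6 16-20 | P5 20-25 |
Completion: P1=4  P2=16  P3=7  P4=15  P5=25  P6=20
Turnaround (C−A): P1=4  P2=12  P3=3  P4=10  P5=20  P6=12

4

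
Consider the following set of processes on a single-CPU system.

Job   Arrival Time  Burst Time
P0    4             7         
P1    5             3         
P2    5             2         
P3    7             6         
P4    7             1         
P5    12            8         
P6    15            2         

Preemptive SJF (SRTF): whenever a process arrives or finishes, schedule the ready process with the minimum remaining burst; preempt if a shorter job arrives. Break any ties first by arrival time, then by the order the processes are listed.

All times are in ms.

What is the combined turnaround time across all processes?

65

Timeline: | idle 0-4 | P0 4-5 | P2 5-7 | P4 7-8 | P1 8-11 | P0 11-17 | P6 17-19 | P3 19-25 | P5 25-33 |
Completion: P0=17  P1=11  P2=7  P3=25  P4=8  P5=33  P6=19
Turnaround = completion − arrival: P0=13, P1=6, P2=2, P3=18, P4=1, P5=21, P6=4
Total turnaround = 13 + 6 + 2 + 18 + 1 + 21 + 4 = 65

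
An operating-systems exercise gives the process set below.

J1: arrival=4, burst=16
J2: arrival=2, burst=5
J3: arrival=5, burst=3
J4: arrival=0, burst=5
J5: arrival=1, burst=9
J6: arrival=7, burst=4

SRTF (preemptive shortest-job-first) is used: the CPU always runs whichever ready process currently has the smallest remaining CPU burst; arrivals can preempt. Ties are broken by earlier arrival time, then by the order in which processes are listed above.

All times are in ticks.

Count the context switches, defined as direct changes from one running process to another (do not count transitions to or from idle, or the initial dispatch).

5

Schedule: | J4 0-5 | J3 5-8 | J6 8-12 | J2 12-17 | J5 17-26 | J1 26-42 |
Completion: J1=42  J2=17  J3=8  J4=5  J5=26  J6=12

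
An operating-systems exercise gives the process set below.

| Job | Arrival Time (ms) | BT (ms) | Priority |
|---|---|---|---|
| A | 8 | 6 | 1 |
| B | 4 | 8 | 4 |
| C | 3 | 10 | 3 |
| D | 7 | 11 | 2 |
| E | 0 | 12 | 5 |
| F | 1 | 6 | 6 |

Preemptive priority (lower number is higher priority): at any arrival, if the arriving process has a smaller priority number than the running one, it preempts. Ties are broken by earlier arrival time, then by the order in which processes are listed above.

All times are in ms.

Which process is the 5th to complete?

Timeline: | E 0-3 | C 3-7 | D 7-8 | A 8-14 | D 14-24 | C 24-30 | B 30-38 | E 38-47 | F 47-53 |
Completion: A=14  B=38  C=30  D=24  E=47  F=53
Finish order: A → D → C → B → E → F

E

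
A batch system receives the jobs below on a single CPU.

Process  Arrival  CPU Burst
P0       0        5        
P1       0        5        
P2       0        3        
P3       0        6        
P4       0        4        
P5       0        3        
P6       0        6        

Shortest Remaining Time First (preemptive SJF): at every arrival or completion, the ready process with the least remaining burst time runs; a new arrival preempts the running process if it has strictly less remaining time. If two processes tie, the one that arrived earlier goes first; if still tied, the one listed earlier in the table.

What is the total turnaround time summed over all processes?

112

Gantt: | P2 0-3 | P5 3-6 | P4 6-10 | P0 10-15 | P1 15-20 | P3 20-26 | P6 26-32 |
Completion: P0=15  P1=20  P2=3  P3=26  P4=10  P5=6  P6=32
Turnaround = completion − arrival: P0=15, P1=20, P2=3, P3=26, P4=10, P5=6, P6=32
Total turnaround = 15 + 20 + 3 + 26 + 10 + 6 + 32 = 112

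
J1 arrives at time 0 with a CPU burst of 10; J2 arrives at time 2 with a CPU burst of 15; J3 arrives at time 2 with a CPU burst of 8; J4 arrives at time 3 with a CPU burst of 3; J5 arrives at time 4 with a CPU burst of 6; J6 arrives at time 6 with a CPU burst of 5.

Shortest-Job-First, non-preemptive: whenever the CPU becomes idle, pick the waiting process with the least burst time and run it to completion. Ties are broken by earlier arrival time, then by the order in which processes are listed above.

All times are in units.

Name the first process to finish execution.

Gantt: | J1 0-10 | J4 10-13 | J6 13-18 | J5 18-24 | J3 24-32 | J2 32-47 |
Completion: J1=10  J2=47  J3=32  J4=13  J5=24  J6=18
Turnaround (C−A): J1=10  J2=45  J3=30  J4=10  J5=20  J6=12
Finish order: J1 → J4 → J6 → J5 → J3 → J2

J1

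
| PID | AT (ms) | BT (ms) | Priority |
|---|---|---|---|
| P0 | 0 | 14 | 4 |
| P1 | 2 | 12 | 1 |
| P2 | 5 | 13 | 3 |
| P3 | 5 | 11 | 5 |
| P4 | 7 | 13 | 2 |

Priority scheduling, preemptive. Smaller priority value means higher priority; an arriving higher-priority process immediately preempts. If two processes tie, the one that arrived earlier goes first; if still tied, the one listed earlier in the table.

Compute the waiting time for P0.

38

Gantt: | P0 0-2 | P1 2-14 | P4 14-27 | P2 27-40 | P0 40-52 | P3 52-63 |
Completion: P0=52  P1=14  P2=40  P3=63  P4=27
Waiting(P0) = turnaround − burst = 52 − 14 = 38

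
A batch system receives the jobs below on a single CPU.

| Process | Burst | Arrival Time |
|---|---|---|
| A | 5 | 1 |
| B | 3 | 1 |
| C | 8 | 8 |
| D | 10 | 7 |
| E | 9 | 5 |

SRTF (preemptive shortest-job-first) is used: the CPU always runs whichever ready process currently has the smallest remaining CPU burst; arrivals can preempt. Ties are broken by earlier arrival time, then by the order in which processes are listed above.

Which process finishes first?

Timeline: | idle 0-1 | B 1-4 | A 4-9 | C 9-17 | E 17-26 | D 26-36 |
Completion: A=9  B=4  C=17  D=36  E=26
Turnaround (C−A): A=8  B=3  C=9  D=29  E=21
Finish order: B → A → C → E → D

B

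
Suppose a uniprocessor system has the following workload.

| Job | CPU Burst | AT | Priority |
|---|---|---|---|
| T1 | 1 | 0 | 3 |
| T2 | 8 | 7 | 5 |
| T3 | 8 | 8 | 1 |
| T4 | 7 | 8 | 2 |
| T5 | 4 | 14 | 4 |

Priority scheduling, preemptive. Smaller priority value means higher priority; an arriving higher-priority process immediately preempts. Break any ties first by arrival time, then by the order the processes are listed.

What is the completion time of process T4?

23

Schedule: | T1 0-1 | idle 1-7 | T2 7-8 | T3 8-16 | T4 16-23 | T5 23-27 | T2 27-34 |
Completion: T1=1  T2=34  T3=16  T4=23  T5=27
Turnaround (C−A): T1=1  T2=27  T3=8  T4=15  T5=13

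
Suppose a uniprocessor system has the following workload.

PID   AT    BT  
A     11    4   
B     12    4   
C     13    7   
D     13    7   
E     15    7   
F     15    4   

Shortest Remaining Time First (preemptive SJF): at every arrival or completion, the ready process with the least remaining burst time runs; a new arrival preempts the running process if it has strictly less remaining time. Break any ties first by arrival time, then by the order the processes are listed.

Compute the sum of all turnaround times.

89

Timeline: | idle 0-11 | A 11-15 | B 15-19 | F 19-23 | C 23-30 | D 30-37 | E 37-44 |
Completion: A=15  B=19  C=30  D=37  E=44  F=23
Turnaround = completion − arrival: A=4, B=7, C=17, D=24, E=29, F=8
Total turnaround = 4 + 7 + 17 + 24 + 29 + 8 = 89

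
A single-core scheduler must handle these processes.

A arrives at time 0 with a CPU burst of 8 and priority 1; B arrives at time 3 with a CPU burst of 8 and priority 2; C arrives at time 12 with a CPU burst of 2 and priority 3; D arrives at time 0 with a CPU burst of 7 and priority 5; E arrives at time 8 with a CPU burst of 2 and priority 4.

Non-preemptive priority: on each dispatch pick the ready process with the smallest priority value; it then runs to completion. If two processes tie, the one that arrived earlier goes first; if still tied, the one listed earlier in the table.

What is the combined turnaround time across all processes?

Gantt: | A 0-8 | B 8-16 | C 16-18 | E 18-20 | D 20-27 |
Completion: A=8  B=16  C=18  D=27  E=20
Turnaround = completion − arrival: A=8, B=13, C=6, D=27, E=12
Total turnaround = 8 + 13 + 6 + 27 + 12 = 66

66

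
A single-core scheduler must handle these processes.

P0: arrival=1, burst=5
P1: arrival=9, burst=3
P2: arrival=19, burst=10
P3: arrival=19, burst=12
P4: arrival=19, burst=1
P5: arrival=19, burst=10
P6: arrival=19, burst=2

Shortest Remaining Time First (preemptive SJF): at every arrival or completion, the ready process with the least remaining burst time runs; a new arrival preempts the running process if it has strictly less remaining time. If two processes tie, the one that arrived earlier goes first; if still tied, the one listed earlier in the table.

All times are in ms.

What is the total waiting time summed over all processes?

Schedule: | idle 0-1 | P0 1-6 | idle 6-9 | P1 9-12 | idle 12-19 | P4 19-20 | P6 20-22 | P2 22-32 | P5 32-42 | P3 42-54 |
Completion: P0=6  P1=12  P2=32  P3=54  P4=20  P5=42  P6=22
Turnaround (C−A): P0=5  P1=3  P2=13  P3=35  P4=1  P5=23  P6=3
Waiting = turnaround − burst: P0=0, P1=0, P2=3, P3=23, P4=0, P5=13, P6=1
Total waiting = 0 + 0 + 3 + 23 + 0 + 13 + 1 = 40

40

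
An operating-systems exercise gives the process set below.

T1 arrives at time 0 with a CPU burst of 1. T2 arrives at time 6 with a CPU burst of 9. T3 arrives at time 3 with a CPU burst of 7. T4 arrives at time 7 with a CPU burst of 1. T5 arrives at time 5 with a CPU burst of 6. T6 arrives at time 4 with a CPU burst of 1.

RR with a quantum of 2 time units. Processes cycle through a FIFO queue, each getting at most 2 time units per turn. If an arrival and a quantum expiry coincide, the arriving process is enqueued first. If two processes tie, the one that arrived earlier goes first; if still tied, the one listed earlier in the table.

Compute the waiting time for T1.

0

Gantt: | T1 0-1 | idle 1-3 | T3 3-5 | T6 5-6 | T5 6-8 | T3 8-10 | T2 10-12 | T4 12-13 | T5 13-15 | T3 15-17 | T2 17-19 | T5 19-21 | T3 21-22 | T2 22-27 |
Completion: T1=1  T2=27  T3=22  T4=13  T5=21  T6=6
Turnaround (C−A): T1=1  T2=21  T3=19  T4=6  T5=16  T6=2
Waiting(T1) = turnaround − burst = 1 − 1 = 0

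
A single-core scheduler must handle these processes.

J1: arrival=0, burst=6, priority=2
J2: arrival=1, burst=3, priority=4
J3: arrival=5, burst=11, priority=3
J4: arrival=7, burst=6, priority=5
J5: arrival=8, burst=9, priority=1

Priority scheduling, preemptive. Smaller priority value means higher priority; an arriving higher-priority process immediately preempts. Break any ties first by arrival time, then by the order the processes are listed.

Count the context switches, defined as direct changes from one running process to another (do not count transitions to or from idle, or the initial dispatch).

5

Gantt: | J1 0-6 | J3 6-8 | J5 8-17 | J3 17-26 | J2 26-29 | J4 29-35 |
Completion: J1=6  J2=29  J3=26  J4=35  J5=17
Turnaround (C−A): J1=6  J2=28  J3=21  J4=28  J5=9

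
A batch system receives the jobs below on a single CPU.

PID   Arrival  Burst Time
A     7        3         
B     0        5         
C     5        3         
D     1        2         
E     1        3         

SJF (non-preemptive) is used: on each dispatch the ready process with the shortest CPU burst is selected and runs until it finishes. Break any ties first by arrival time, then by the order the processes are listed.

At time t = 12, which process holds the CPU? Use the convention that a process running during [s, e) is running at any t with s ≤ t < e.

Schedule: | B 0-5 | D 5-7 | E 7-10 | C 10-13 | A 13-16 |
Completion: A=16  B=5  C=13  D=7  E=10
Turnaround (C−A): A=9  B=5  C=8  D=6  E=9

C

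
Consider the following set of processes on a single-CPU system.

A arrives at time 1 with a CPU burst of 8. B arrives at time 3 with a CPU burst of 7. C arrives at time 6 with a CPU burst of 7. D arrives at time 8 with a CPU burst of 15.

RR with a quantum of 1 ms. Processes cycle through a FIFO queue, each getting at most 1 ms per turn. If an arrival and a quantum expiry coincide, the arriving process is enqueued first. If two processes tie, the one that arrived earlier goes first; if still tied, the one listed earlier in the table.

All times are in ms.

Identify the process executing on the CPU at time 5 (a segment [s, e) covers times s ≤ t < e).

B

Schedule: | idle 0-1 | A 1-3 | B 3-4 | A 4-5 | B 5-6 | A 6-7 | C 7-8 | B 8-9 | A 9-10 | D 10-11 | C 11-12 | B 12-13 | A 13-14 | D 14-15 | C 15-16 | B 16-17 | A 17-18 | D 18-19 | C 19-20 | B 20-21 | A 21-22 | D 22-23 | C 23-24 | B 24-25 | D 25-26 | C 26-27 | D 27-28 | C 28-29 | D 29-38 |
Completion: A=22  B=25  C=29  D=38
Turnaround (C−A): A=21  B=22  C=23  D=30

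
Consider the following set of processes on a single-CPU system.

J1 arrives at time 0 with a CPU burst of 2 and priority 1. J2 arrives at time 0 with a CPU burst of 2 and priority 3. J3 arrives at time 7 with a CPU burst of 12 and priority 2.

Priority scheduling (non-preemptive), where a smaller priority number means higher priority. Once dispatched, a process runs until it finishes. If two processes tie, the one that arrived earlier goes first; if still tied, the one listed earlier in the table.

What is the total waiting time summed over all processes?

Timeline: | J1 0-2 | J2 2-4 | idle 4-7 | J3 7-19 |
Completion: J1=2  J2=4  J3=19
Turnaround (C−A): J1=2  J2=4  J3=12
Waiting = turnaround − burst: J1=0, J2=2, J3=0
Total waiting = 0 + 2 + 0 = 2

2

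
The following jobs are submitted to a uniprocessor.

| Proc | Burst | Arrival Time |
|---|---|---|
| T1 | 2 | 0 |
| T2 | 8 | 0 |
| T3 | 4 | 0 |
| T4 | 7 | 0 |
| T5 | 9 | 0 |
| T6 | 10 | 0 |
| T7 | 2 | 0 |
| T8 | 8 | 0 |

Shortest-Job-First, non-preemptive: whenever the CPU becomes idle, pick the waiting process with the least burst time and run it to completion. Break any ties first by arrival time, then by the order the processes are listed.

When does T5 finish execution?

Gantt: | T1 0-2 | T7 2-4 | T3 4-8 | T4 8-15 | T2 15-23 | T8 23-31 | T5 31-40 | T6 40-50 |
Completion: T1=2  T2=23  T3=8  T4=15  T5=40  T6=50  T7=4  T8=31
Turnaround (C−A): T1=2  T2=23  T3=8  T4=15  T5=40  T6=50  T7=4  T8=31

40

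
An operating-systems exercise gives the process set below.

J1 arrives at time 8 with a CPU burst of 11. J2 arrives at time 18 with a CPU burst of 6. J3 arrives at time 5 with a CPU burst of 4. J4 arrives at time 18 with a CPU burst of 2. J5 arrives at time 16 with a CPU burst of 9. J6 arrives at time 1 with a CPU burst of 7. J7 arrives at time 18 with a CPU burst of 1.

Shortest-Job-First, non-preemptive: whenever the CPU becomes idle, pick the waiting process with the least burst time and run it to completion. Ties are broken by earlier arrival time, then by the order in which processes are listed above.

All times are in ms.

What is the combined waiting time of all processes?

Timeline: | idle 0-1 | J6 1-8 | J3 8-12 | J1 12-23 | J7 23-24 | J4 24-26 | J2 26-32 | J5 32-41 |
Completion: J1=23  J2=32  J3=12  J4=26  J5=41  J6=8  J7=24
Turnaround (C−A): J1=15  J2=14  J3=7  J4=8  J5=25  J6=7  J7=6
Waiting = turnaround − burst: J1=4, J2=8, J3=3, J4=6, J5=16, J6=0, J7=5
Total waiting = 4 + 8 + 3 + 6 + 16 + 0 + 5 = 42

42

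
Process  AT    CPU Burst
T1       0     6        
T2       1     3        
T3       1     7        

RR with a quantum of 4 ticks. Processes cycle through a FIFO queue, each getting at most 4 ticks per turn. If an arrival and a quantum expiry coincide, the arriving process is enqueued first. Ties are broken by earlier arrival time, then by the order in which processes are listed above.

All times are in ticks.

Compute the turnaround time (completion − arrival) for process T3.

15

Timeline: | T1 0-4 | T2 4-7 | T3 7-11 | T1 11-13 | T3 13-16 |
Completion: T1=13  T2=7  T3=16
Turnaround(T3) = completion − arrival = 16 − 1 = 15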